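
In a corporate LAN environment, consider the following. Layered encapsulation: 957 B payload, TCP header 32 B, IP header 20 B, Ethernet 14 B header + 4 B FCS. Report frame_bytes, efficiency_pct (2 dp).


TCP segment = 957 + 32 = 989 B
IP packet = 989 + 20 = 1009 B
Ethernet frame = 1009 + 14 + 4 = 1027 B
Efficiency = app / frame = 957 / 1027 = 0.931840 = 93.1840% -> 93.18% (2 dp)

1027, 93.18


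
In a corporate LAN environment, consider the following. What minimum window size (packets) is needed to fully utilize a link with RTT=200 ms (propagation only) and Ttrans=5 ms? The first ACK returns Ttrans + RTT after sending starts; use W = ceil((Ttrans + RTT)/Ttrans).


Given: Ttrans = 5 ms, RTT = 200 ms (= 2 * Tprop, Tprop = 100 ms)
Time until first ACK returns = Ttrans + RTT = 5 + 200 = 205 ms
Need W * Ttrans >= Ttrans + RTT  ->  W >= (Ttrans + RTT) / Ttrans
(Ttrans + RTT) / Ttrans = 205 / 5 = 41
W_min = ceil(41) = 41

41


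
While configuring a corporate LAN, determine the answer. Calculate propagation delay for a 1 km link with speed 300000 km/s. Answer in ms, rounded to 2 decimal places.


Given: distance = 1 km, speed = 300000 km/s
Delay = distance / speed = 1 / 300000 seconds
Delay in ms = 1 * 1000 / 300000
Delay = 0.0033 ms
Rounded to 2 dp = 0.00 ms

0.00


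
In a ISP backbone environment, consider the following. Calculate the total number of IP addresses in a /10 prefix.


Given: CIDR prefix /10
Host bits = 32 - 10 = 22
Total addresses = 2^22 = 4194304

4194304


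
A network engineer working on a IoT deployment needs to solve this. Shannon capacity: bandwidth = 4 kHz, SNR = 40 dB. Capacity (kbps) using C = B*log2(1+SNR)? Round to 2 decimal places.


Given: B = 4 kHz, SNR = 40 dB
SNR linear = 10^(40/10) = 10000
1 + SNR = 10001
log2(10001) = 13.2878566418
C = 4 * 1000 * 13.2878566418 = 53151.4266 bps
C = 53.151427 kbps -> 53.15 kbps (2 dp)

53.15


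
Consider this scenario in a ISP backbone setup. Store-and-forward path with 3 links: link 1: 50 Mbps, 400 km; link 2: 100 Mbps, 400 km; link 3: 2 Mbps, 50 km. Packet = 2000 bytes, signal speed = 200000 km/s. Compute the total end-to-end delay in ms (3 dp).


Packet = 2000 bytes = 16000 bits. Store-and-forward: sum (t_trans + t_prop) per link.
Link 1: t_trans = 16000/(50*10^6) s = 0.3200 ms; t_prop = 400/200000 s = 2.0000 ms; subtotal = 2.3200 ms
Link 2: t_trans = 16000/(100*10^6) s = 0.1600 ms; t_prop = 400/200000 s = 2.0000 ms; subtotal = 2.1600 ms
Link 3: t_trans = 16000/(2*10^6) s = 8.0000 ms; t_prop = 50/200000 s = 0.2500 ms; subtotal = 8.2500 ms
End-to-end = 2.3200 + 2.1600 + 8.2500 = 12.7300 ms -> 12.730 ms (3 dp)

12.730


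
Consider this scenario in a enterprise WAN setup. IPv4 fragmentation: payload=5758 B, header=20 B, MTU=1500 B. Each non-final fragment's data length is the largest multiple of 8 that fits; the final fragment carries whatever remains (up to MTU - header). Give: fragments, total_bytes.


Max data per non-final fragment = floor((MTU - header)/8)*8 = floor((1500 - 20)/8)*8 = floor(1480/8)*8 = 1480 B
Final fragment needs no 8-byte alignment: it can carry up to MTU - header = 1480 B
Non-final fragments needed = ceil((payload - 1480) / 1480) = ceil(4278/1480) = ceil(2.8905) = 3
Number of fragments = 3 + 1 = 4
Fragment sizes (data): 3 * 1480 B + 1318 B (last, 1318 <= 1480 OK)
Total bytes sent = payload + n_frags * header = 5758 + 4*20 = 5758 + 80 = 5838 B

4, 5838


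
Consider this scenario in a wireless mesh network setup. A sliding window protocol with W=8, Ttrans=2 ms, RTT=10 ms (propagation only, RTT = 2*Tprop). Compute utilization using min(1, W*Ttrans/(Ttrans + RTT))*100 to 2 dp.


Given: W = 8, Ttrans = 2 ms, RTT = 10 ms (= 2 * Tprop, Tprop = 5 ms)
Cycle time = Ttrans + RTT = 2 + 10 = 12 ms (first packet sent until its ACK returns)
W * Ttrans = 8 * 2 = 16 ms of sending per cycle
W * Ttrans / (Ttrans + RTT) = 16 / 12 = 1.333333
U = min(1, 1.333333) = 1.000000
U% = 100.00%

100.00


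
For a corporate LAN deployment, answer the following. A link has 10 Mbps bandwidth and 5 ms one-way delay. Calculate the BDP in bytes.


Given: bandwidth = 10 Mbps, delay = 5 ms
BDP in bits = 10 * 10^6 * 5 / 1000
BDP in bits = 50000
BDP in bytes = 50000 / 8 = 6250

6250


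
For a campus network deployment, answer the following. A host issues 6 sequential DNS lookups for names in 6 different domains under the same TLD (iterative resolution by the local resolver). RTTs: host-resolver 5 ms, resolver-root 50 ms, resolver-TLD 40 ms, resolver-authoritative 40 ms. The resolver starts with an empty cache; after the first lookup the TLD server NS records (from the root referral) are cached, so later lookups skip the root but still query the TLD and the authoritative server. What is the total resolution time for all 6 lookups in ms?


Lookup 1 (cold cache): local + root + TLD + auth = 5 + 50 + 40 + 40 = 135 ms
Lookups 2..6 (TLD NS cached -> skip root; new domain -> still ask TLD and auth): local + TLD + auth = 5 + 40 + 40 = 85 ms each
Remaining 5 lookups: 5 * 85 = 425 ms
Total = 135 + 425 = 560 ms

560


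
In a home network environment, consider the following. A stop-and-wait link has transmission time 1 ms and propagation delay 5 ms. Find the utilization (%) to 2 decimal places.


Given: Ttrans = 1 ms, Tprop = 5 ms
RTT = 2 * Tprop = 2 * 5 = 10 ms
U = Ttrans / (Ttrans + RTT)
U = 1 / (1 + 10)
U = 1 / 11 = 0.090909
U% = 9.09%

9.09


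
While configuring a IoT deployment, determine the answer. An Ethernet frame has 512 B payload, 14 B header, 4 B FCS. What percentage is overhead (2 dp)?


Given: payload = 512 B, header = 14 B, trailer = 4 B
Overhead bytes = header + trailer = 14 + 4 = 18
Total frame = payload + overhead = 512 + 18 = 530
Overhead % = 18 / 530 * 100 = 3.3962% -> 3.40% (2 dp)

3.40


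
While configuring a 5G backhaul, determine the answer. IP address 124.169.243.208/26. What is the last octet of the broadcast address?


Given: IP = 124.169.243.208, prefix = /26
Host bits = 32 - 26 = 6
Network last octet = 208 AND mask = 192
Host part size = 2^6 - 1 = 63
Broadcast last octet = 192 OR 63 = 255

255


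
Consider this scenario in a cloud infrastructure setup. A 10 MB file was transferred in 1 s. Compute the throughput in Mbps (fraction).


Given: file = 10 MB, time = 1 s
File in Mb = 10 * 8 = 80 Mb
Throughput = 80 / 1 Mbps
Throughput = 80 Mbps

80


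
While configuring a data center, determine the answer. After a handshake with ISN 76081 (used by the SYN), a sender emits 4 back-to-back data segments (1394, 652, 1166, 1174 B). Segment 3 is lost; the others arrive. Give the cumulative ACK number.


SYN uses sequence number 76081; first data byte = ISN + 1 = 76082.
Segment 1: SEQ = 76082, len = 1394 B, covers [76082, 77475]
Segment 2: SEQ = 77476, len = 652 B, covers [77476, 78127]
Segment 3: SEQ = 78128, len = 1166 B, covers [78128, 79293] [LOST]
Segment 4: SEQ = 79294, len = 1174 B, covers [79294, 80467]
In-order data received: bytes [76082, 78127] (segments 1..2).
Segment 3 missing -> gap begins at byte 78128; later segments buffered out of order.
Cumulative ACK = next expected in-order byte = 76082 + 1394 + 652 = 78128

78128


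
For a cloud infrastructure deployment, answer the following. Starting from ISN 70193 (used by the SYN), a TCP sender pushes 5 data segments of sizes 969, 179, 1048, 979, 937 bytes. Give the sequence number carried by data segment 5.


The SYN occupies sequence number ISN = 70193, so the first data byte is ISN + 1 = 70194.
SEQ of data segment i = (ISN + 1) + sum of payload sizes of segments 1..i-1.
Segment 1: SEQ = 70194, payload = 969 bytes
Segment 2: SEQ = 71163, payload = 179 bytes
Segment 3: SEQ = 71342, payload = 1048 bytes
Segment 4: SEQ = 72390, payload = 979 bytes
Segment 5: SEQ = 73369, payload = 937 bytes
SEQ of segment 5 = 70194 + 969 + 179 + 1048 + 979 = 73369

73369


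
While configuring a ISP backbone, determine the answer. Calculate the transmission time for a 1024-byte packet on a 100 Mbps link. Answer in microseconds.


Given: packet = 1024 bytes, bandwidth = 100 Mbps
Packet in bits = 1024 * 8 = 8192 bits
Bandwidth = 100 * 10^6 = 100000000 bps
Time = 8192 / 100000000 seconds
Time in us = 8192 * 10^6 / 100000000 = 81.92

81.92


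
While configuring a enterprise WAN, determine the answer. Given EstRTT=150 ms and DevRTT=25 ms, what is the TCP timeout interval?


Given: EstRTT = 150 ms, DevRTT = 25 ms
Timeout = EstRTT + 4 * DevRTT
4 * DevRTT = 4 * 25 = 100
Timeout = 150 + 100 = 250 ms

250


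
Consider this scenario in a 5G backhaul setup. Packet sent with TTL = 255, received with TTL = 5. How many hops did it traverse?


Given: initial TTL = 255, received TTL = 5
Hops = initial TTL - received TTL
Hops = 255 - 5 = 250

250


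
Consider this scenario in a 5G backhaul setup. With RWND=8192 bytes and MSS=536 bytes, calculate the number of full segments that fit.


Given: RWND = 8192 bytes, MSS = 536 bytes
Full segments = floor(RWND / MSS)
Full segments = floor(8192 / 536)
Full segments = floor(15.2836) = 15

15


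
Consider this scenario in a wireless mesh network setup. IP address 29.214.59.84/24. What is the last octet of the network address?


Given: IP = 29.214.59.84, prefix = /24
Subnet mask = 255.255.255.0
Last octet of IP: 84
Last octet of mask: 0
Network last octet = 84 AND 0 = 0

0


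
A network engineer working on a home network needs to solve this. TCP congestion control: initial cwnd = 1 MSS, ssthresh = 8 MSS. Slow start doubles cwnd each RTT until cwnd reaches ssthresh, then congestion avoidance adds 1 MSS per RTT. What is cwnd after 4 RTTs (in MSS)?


RTT 0: cwnd = 1 MSS (initial)
RTT 1: cwnd = 2 MSS (slow start, doubled)
RTT 2: cwnd = 4 MSS (slow start, doubled)
RTT 3: cwnd = 8 MSS (slow start, doubled)
RTT 4: cwnd = 9 MSS (congestion avoidance, +1)

9


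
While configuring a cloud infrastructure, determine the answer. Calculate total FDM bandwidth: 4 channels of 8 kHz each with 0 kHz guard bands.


Given: 4 channels, 8 kHz each, guard = 0 kHz
Channel bandwidth = 4 * 8 = 32 kHz
Guard bands = 3 gaps * 0 kHz = 0 kHz
Total = 32 + 0 = 32 kHz

32


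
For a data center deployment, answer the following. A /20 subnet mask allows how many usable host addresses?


Given: subnet mask /20
Host bits = 32 - 20 = 12
Total addresses = 2^12 = 4096
Usable hosts = 4096 - 2 (network + broadcast) = 4094

4094


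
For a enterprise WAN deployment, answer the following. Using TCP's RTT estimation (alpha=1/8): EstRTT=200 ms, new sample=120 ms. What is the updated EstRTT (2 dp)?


Given: EstRTT = 200 ms, SampleRTT = 120 ms, alpha = 1/8
New EstRTT = (1 - alpha) * EstRTT + alpha * SampleRTT
(7/8) * 200 = 175
(1/8) * 120 = 15
New EstRTT = 175 + 15 = 190 ms -> 190.00 ms (2 dp)

190.00


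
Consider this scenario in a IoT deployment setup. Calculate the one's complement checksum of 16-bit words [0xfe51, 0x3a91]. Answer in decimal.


Given words: [0xfe51, 0x3a91]
Step 1: Sum all words
Raw sum = 65105 + 14993 = 80098
Step 2: Fold carry: (14562 + 1) = 14563
One's complement = ~14563 & 0xFFFF = 50972

50972


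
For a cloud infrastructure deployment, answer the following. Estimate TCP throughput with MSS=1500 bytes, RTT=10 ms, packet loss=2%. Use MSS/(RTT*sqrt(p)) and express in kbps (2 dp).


Given: MSS = 1500 bytes, RTT = 10 ms, loss = 2%
RTT in seconds = 10 / 1000 = 0.01
Loss rate = 2% = 0.02
sqrt(loss) = sqrt(0.02) = 0.141421356237
Throughput (bytes/s) = 1500 / (0.01 * 0.141421356237) = 1060660.1718
Throughput (kbps) = 1060660.1718 * 8 / 1000 = 8485.281374 -> 8485.28 kbps (2 dp)

8485.28


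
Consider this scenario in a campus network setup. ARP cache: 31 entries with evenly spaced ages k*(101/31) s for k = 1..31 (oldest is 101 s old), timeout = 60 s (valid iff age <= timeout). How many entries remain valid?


Ages are k * 101/31 s for k = 1..31 (spacing = 3.2581 s).
Entry k is valid iff k * 101/31 <= 60 iff k <= 31 * 60 / 101 = 18.4158
n_valid = floor(18.4158) = 18
(n_stale = 31 - 18 = 13)

18


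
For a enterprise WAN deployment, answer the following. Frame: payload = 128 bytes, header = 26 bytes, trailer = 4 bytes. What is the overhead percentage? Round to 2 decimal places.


Given: payload = 128 B, header = 26 B, trailer = 4 B
Overhead bytes = header + trailer = 26 + 4 = 30
Total frame = payload + overhead = 128 + 30 = 158
Overhead % = 30 / 158 * 100 = 18.9873% -> 18.99% (2 dp)

18.99


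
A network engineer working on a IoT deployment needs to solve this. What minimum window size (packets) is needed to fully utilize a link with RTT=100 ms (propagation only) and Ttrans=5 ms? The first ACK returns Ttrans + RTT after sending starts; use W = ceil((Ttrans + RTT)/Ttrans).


Given: Ttrans = 5 ms, RTT = 100 ms (= 2 * Tprop, Tprop = 50 ms)
Time until first ACK returns = Ttrans + RTT = 5 + 100 = 105 ms
Need W * Ttrans >= Ttrans + RTT  ->  W >= (Ttrans + RTT) / Ttrans
(Ttrans + RTT) / Ttrans = 105 / 5 = 21
W_min = ceil(21) = 21

21


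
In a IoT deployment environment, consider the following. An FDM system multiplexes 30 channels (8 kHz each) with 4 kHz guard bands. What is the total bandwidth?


Given: 30 channels, 8 kHz each, guard = 4 kHz
Channel bandwidth = 30 * 8 = 240 kHz
Guard bands = 29 gaps * 4 kHz = 116 kHz
Total = 240 + 116 = 356 kHz

356


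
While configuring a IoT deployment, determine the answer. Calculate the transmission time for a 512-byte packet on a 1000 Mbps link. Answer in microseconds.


Given: packet = 512 bytes, bandwidth = 1000 Mbps
Packet in bits = 512 * 8 = 4096 bits
Bandwidth = 1000 * 10^6 = 1000000000 bps
Time = 4096 / 1000000000 seconds
Time in us = 4096 * 10^6 / 1000000000 = 4.096

4.096


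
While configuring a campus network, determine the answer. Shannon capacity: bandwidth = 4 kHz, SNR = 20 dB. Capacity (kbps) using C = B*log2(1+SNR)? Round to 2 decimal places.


Given: B = 4 kHz, SNR = 20 dB
SNR linear = 10^(20/10) = 100
1 + SNR = 101
log2(101) = 6.6582114828
C = 4 * 1000 * 6.6582114828 = 26632.8459 bps
C = 26.632846 kbps -> 26.63 kbps (2 dp)

26.63


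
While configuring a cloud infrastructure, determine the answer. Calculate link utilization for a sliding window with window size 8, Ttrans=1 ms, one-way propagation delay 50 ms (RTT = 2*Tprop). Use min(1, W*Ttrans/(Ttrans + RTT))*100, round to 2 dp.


Given: W = 8, Ttrans = 1 ms, RTT = 100 ms (= 2 * Tprop, Tprop = 50 ms)
Cycle time = Ttrans + RTT = 1 + 100 = 101 ms (first packet sent until its ACK returns)
W * Ttrans = 8 * 1 = 8 ms of sending per cycle
W * Ttrans / (Ttrans + RTT) = 8 / 101 = 0.079208
U = min(1, 0.079208) = 0.079208
U% = 7.92%

7.92


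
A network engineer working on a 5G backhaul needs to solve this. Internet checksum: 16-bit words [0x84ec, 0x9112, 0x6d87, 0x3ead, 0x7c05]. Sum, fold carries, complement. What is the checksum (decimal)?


Given words: [0x84ec, 0x9112, 0x6d87, 0x3ead, 0x7c05]
Step 1: Sum all words
Raw sum = 34028 + 37138 + 28039 + 16045 + 31749 = 146999
Step 2: Fold carry: (15927 + 2) = 15929
One's complement = ~15929 & 0xFFFF = 49606

49606


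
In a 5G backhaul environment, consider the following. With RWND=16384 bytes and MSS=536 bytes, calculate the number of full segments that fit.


Given: RWND = 16384 bytes, MSS = 536 bytes
Full segments = floor(RWND / MSS)
Full segments = floor(16384 / 536)
Full segments = floor(30.5672) = 30

30


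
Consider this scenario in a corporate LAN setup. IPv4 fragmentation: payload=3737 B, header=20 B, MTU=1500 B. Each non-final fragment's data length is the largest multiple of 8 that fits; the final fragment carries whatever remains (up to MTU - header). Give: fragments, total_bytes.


Max data per non-final fragment = floor((MTU - header)/8)*8 = floor((1500 - 20)/8)*8 = floor(1480/8)*8 = 1480 B
Final fragment needs no 8-byte alignment: it can carry up to MTU - header = 1480 B
Non-final fragments needed = ceil((payload - 1480) / 1480) = ceil(2257/1480) = ceil(1.5250) = 2
Number of fragments = 2 + 1 = 3
Fragment sizes (data): 2 * 1480 B + 777 B (last, 777 <= 1480 OK)
Total bytes sent = payload + n_frags * header = 3737 + 3*20 = 3737 + 60 = 3797 B

3, 3797


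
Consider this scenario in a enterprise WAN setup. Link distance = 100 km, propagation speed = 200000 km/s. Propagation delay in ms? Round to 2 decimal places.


Given: distance = 100 km, speed = 200000 km/s
Delay = distance / speed = 100 / 200000 seconds
Delay in ms = 100 * 1000 / 200000
Delay = 0.5000 ms
Rounded to 2 dp = 0.50 ms

0.50


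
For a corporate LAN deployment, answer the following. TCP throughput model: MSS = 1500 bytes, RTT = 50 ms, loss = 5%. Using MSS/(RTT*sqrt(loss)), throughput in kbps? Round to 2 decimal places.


Given: MSS = 1500 bytes, RTT = 50 ms, loss = 5%
RTT in seconds = 50 / 1000 = 0.05
Loss rate = 5% = 0.05
sqrt(loss) = sqrt(0.05) = 0.223606797750
Throughput (bytes/s) = 1500 / (0.05 * 0.223606797750) = 134164.0786
Throughput (kbps) = 134164.0786 * 8 / 1000 = 1073.312629 -> 1073.31 kbps (2 dp)

1073.31


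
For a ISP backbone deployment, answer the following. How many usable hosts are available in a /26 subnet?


Given: subnet mask /26
Host bits = 32 - 26 = 6
Total addresses = 2^6 = 64
Usable hosts = 64 - 2 (network + broadcast) = 62

62


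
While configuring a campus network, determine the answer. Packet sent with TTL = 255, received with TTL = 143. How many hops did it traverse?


Given: initial TTL = 255, received TTL = 143
Hops = initial TTL - received TTL
Hops = 255 - 143 = 112

112


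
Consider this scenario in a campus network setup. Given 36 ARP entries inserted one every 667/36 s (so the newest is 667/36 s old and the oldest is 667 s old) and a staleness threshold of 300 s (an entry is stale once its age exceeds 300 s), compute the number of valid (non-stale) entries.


Ages are k * 667/36 s for k = 1..36 (spacing = 18.5278 s).
Entry k is valid iff k * 667/36 <= 300 iff k <= 36 * 300 / 667 = 16.1919
n_valid = floor(16.1919) = 16
(n_stale = 36 - 16 = 20)

16


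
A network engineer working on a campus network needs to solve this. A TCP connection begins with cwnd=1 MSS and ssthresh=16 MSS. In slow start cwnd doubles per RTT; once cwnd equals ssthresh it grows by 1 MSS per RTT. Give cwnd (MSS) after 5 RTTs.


RTT 0: cwnd = 1 MSS (initial)
RTT 1: cwnd = 2 MSS (slow start, doubled)
RTT 2: cwnd = 4 MSS (slow start, doubled)
RTT 3: cwnd = 8 MSS (slow start, doubled)
RTT 4: cwnd = 16 MSS (slow start, doubled)
RTT 5: cwnd = 17 MSS (congestion avoidance, +1)

17


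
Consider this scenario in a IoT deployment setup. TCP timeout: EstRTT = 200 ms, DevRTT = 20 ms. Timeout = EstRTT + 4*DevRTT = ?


Given: EstRTT = 200 ms, DevRTT = 20 ms
Timeout = EstRTT + 4 * DevRTT
4 * DevRTT = 4 * 20 = 80
Timeout = 200 + 80 = 280 ms

280


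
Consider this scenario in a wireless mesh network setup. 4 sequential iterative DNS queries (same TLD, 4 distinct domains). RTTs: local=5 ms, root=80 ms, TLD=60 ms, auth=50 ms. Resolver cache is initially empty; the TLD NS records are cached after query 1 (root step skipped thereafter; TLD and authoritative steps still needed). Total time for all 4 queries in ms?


Lookup 1 (cold cache): local + root + TLD + auth = 5 + 80 + 60 + 50 = 195 ms
Lookups 2..4 (TLD NS cached -> skip root; new domain -> still ask TLD and auth): local + TLD + auth = 5 + 60 + 50 = 115 ms each
Remaining 3 lookups: 3 * 115 = 345 ms
Total = 195 + 345 = 540 ms

540


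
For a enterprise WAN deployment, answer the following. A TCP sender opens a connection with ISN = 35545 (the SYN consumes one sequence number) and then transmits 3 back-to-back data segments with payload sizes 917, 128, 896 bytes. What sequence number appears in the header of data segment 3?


The SYN occupies sequence number ISN = 35545, so the first data byte is ISN + 1 = 35546.
SEQ of data segment i = (ISN + 1) + sum of payload sizes of segments 1..i-1.
Segment 1: SEQ = 35546, payload = 917 bytes
Segment 2: SEQ = 36463, payload = 128 bytes
Segment 3: SEQ = 36591, payload = 896 bytes
SEQ of segment 3 = 35546 + 917 + 128 = 36591

36591


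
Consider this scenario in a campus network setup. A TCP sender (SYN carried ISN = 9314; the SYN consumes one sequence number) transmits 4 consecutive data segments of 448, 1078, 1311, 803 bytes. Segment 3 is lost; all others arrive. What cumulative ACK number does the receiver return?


SYN uses sequence number 9314; first data byte = ISN + 1 = 9315.
Segment 1: SEQ = 9315, len = 448 B, covers [9315, 9762]
Segment 2: SEQ = 9763, len = 1078 B, covers [9763, 10840]
Segment 3: SEQ = 10841, len = 1311 B, covers [10841, 12151] [LOST]
Segment 4: SEQ = 12152, len = 803 B, covers [12152, 12954]
In-order data received: bytes [9315, 10840] (segments 1..2).
Segment 3 missing -> gap begins at byte 10841; later segments buffered out of order.
Cumulative ACK = next expected in-order byte = 9315 + 448 + 1078 = 10841

10841


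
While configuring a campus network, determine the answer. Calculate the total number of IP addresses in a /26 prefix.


Given: CIDR prefix /26
Host bits = 32 - 26 = 6
Total addresses = 2^6 = 64

64


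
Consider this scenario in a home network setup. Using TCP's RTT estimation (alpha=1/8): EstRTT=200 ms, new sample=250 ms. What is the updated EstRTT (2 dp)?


Given: EstRTT = 200 ms, SampleRTT = 250 ms, alpha = 1/8
New EstRTT = (1 - alpha) * EstRTT + alpha * SampleRTT
(7/8) * 200 = 175
(1/8) * 250 = 31.25
New EstRTT = 175 + 31.25 = 206.25 ms -> 206.25 ms (2 dp)

206.25


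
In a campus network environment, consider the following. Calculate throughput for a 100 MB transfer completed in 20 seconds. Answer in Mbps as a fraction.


Given: file = 100 MB, time = 20 s
File in Mb = 100 * 8 = 800 Mb
Throughput = 800 / 20 Mbps
Throughput = 40 Mbps

40


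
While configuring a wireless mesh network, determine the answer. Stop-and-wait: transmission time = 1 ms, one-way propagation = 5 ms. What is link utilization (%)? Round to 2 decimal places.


Given: Ttrans = 1 ms, Tprop = 5 ms
RTT = 2 * Tprop = 2 * 5 = 10 ms
U = Ttrans / (Ttrans + RTT)
U = 1 / (1 + 10)
U = 1 / 11 = 0.090909
U% = 9.09%

9.09


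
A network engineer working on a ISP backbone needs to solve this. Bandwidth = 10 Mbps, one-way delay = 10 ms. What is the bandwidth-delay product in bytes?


Given: bandwidth = 10 Mbps, delay = 10 ms
BDP in bits = 10 * 10^6 * 10 / 1000
BDP in bits = 100000
BDP in bytes = 100000 / 8 = 12500

12500


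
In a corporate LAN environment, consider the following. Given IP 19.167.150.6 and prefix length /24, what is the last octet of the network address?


Given: IP = 19.167.150.6, prefix = /24
Subnet mask = 255.255.255.0
Last octet of IP: 6
Last octet of mask: 0
Network last octet = 6 AND 0 = 0

0


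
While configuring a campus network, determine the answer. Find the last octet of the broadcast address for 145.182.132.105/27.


Given: IP = 145.182.132.105, prefix = /27
Host bits = 32 - 27 = 5
Network last octet = 105 AND mask = 96
Host part size = 2^5 - 1 = 31
Broadcast last octet = 96 OR 31 = 127

127


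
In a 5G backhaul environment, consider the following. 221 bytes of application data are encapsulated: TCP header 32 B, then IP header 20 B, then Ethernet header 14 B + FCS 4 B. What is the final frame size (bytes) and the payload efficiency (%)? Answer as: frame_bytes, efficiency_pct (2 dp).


TCP segment = 221 + 32 = 253 B
IP packet = 253 + 20 = 273 B
Ethernet frame = 273 + 14 + 4 = 291 B
Efficiency = app / frame = 221 / 291 = 0.759450 = 75.9450% -> 75.95% (2 dp)

291, 75.95


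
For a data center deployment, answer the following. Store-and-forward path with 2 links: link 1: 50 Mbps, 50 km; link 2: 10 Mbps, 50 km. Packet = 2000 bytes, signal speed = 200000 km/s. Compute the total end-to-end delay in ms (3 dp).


Packet = 2000 bytes = 16000 bits. Store-and-forward: sum (t_trans + t_prop) per link.
Link 1: t_trans = 16000/(50*10^6) s = 0.3200 ms; t_prop = 50/200000 s = 0.2500 ms; subtotal = 0.5700 ms
Link 2: t_trans = 16000/(10*10^6) s = 1.6000 ms; t_prop = 50/200000 s = 0.2500 ms; subtotal = 1.8500 ms
End-to-end = 0.5700 + 1.8500 = 2.4200 ms -> 2.420 ms (3 dp)

2.420


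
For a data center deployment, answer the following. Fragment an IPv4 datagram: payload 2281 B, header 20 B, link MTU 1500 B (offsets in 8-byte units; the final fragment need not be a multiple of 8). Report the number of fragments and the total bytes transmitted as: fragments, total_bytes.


Max data per non-final fragment = floor((MTU - header)/8)*8 = floor((1500 - 20)/8)*8 = floor(1480/8)*8 = 1480 B
Final fragment needs no 8-byte alignment: it can carry up to MTU - header = 1480 B
Non-final fragments needed = ceil((payload - 1480) / 1480) = ceil(801/1480) = ceil(0.5412) = 1
Number of fragments = 1 + 1 = 2
Fragment sizes (data): 1 * 1480 B + 801 B (last, 801 <= 1480 OK)
Total bytes sent = payload + n_frags * header = 2281 + 2*20 = 2281 + 40 = 2321 B

2, 2321


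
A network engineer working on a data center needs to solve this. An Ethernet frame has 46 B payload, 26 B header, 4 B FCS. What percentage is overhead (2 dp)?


Given: payload = 46 B, header = 26 B, trailer = 4 B
Overhead bytes = header + trailer = 26 + 4 = 30
Total frame = payload + overhead = 46 + 30 = 76
Overhead % = 30 / 76 * 100 = 39.4737% -> 39.47% (2 dp)

39.47


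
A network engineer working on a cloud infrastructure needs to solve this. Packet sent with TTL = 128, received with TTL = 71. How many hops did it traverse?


Given: initial TTL = 128, received TTL = 71
Hops = initial TTL - received TTL
Hops = 128 - 71 = 57

57


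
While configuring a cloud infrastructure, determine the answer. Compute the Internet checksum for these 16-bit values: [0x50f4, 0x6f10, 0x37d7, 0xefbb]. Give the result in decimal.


Given words: [0x50f4, 0x6f10, 0x37d7, 0xefbb]
Step 1: Sum all words
Raw sum = 20724 + 28432 + 14295 + 61371 = 124822
Step 2: Fold carry: (59286 + 1) = 59287
One's complement = ~59287 & 0xFFFF = 6248

6248


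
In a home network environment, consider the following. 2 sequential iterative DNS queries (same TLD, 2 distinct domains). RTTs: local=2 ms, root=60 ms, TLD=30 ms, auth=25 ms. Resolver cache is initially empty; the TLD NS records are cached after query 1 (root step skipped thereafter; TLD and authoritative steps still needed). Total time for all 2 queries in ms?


Lookup 1 (cold cache): local + root + TLD + auth = 2 + 60 + 30 + 25 = 117 ms
Lookups 2..2 (TLD NS cached -> skip root; new domain -> still ask TLD and auth): local + TLD + auth = 2 + 30 + 25 = 57 ms each
Remaining 1 lookups: 1 * 57 = 57 ms
Total = 117 + 57 = 174 ms

174


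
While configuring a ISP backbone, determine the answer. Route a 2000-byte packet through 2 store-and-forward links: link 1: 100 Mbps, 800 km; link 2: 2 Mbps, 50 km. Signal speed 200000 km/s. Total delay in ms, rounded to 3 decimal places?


Packet = 2000 bytes = 16000 bits. Store-and-forward: sum (t_trans + t_prop) per link.
Link 1: t_trans = 16000/(100*10^6) s = 0.1600 ms; t_prop = 800/200000 s = 4.0000 ms; subtotal = 4.1600 ms
Link 2: t_trans = 16000/(2*10^6) s = 8.0000 ms; t_prop = 50/200000 s = 0.2500 ms; subtotal = 8.2500 ms
End-to-end = 4.1600 + 8.2500 = 12.4100 ms -> 12.410 ms (3 dp)

12.410


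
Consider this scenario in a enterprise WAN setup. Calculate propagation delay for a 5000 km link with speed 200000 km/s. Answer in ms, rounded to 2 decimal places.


Given: distance = 5000 km, speed = 200000 km/s
Delay = distance / speed = 5000 / 200000 seconds
Delay in ms = 5000 * 1000 / 200000
Delay = 25.0000 ms
Rounded to 2 dp = 25.00 ms

25.00


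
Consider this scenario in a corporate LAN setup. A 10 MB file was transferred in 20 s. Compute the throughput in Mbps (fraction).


Given: file = 10 MB, time = 20 s
File in Mb = 10 * 8 = 80 Mb
Throughput = 80 / 20 Mbps
Throughput = 4 Mbps

4


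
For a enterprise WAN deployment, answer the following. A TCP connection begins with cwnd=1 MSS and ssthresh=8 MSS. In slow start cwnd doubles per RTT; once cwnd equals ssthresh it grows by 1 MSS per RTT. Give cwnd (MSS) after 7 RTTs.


RTT 0: cwnd = 1 MSS (initial)
RTT 1: cwnd = 2 MSS (slow start, doubled)
RTT 2: cwnd = 4 MSS (slow start, doubled)
RTT 3: cwnd = 8 MSS (slow start, doubled)
RTT 4: cwnd = 9 MSS (congestion avoidance, +1)
RTT 5: cwnd = 10 MSS (congestion avoidance, +1)
RTT 6: cwnd = 11 MSS (congestion avoidance, +1)
RTT 7: cwnd = 12 MSS (congestion avoidance, +1)

12


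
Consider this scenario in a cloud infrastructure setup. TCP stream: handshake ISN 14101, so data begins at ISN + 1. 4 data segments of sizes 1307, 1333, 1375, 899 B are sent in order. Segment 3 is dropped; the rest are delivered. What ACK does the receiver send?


SYN uses sequence number 14101; first data byte = ISN + 1 = 14102.
Segment 1: SEQ = 14102, len = 1307 B, covers [14102, 15408]
Segment 2: SEQ = 15409, len = 1333 B, covers [15409, 16741]
Segment 3: SEQ = 16742, len = 1375 B, covers [16742, 18116] [LOST]
Segment 4: SEQ = 18117, len = 899 B, covers [18117, 19015]
In-order data received: bytes [14102, 16741] (segments 1..2).
Segment 3 missing -> gap begins at byte 16742; later segments buffered out of order.
Cumulative ACK = next expected in-order byte = 14102 + 1307 + 1333 = 16742

16742


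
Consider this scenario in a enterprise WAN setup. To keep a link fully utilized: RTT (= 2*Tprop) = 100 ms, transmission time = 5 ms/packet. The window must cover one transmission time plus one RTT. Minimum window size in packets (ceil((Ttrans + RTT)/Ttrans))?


Given: Ttrans = 5 ms, RTT = 100 ms (= 2 * Tprop, Tprop = 50 ms)
Time until first ACK returns = Ttrans + RTT = 5 + 100 = 105 ms
Need W * Ttrans >= Ttrans + RTT  ->  W >= (Ttrans + RTT) / Ttrans
(Ttrans + RTT) / Ttrans = 105 / 5 = 21
W_min = ceil(21) = 21

21


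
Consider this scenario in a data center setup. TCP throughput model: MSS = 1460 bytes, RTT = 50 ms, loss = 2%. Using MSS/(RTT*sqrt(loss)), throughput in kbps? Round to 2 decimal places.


Given: MSS = 1460 bytes, RTT = 50 ms, loss = 2%
RTT in seconds = 50 / 1000 = 0.05
Loss rate = 2% = 0.02
sqrt(loss) = sqrt(0.02) = 0.141421356237
Throughput (bytes/s) = 1460 / (0.05 * 0.141421356237) = 206475.1801
Throughput (kbps) = 206475.1801 * 8 / 1000 = 1651.801441 -> 1651.80 kbps (2 dp)

1651.80


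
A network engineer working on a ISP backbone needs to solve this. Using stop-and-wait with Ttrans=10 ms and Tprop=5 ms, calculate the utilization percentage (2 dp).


Given: Ttrans = 10 ms, Tprop = 5 ms
RTT = 2 * Tprop = 2 * 5 = 10 ms
U = Ttrans / (Ttrans + RTT)
U = 10 / (10 + 10)
U = 10 / 20 = 0.5
U% = 50.00%

50.00


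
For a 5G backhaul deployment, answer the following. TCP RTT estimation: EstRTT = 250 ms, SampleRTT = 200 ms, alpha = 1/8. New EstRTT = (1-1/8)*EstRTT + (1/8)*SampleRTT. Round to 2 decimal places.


Given: EstRTT = 250 ms, SampleRTT = 200 ms, alpha = 1/8
New EstRTT = (1 - alpha) * EstRTT + alpha * SampleRTT
(7/8) * 250 = 218.75
(1/8) * 200 = 25
New EstRTT = 218.75 + 25 = 243.75 ms -> 243.75 ms (2 dp)

243.75


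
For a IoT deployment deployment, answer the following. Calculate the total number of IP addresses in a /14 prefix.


Given: CIDR prefix /14
Host bits = 32 - 14 = 18
Total addresses = 2^18 = 262144

262144


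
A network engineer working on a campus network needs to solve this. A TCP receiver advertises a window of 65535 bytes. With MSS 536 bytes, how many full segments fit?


Given: RWND = 65535 bytes, MSS = 536 bytes
Full segments = floor(RWND / MSS)
Full segments = floor(65535 / 536)
Full segments = floor(122.2668) = 122

122


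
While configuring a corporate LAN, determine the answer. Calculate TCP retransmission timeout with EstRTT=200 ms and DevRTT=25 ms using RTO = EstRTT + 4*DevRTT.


Given: EstRTT = 200 ms, DevRTT = 25 ms
Timeout = EstRTT + 4 * DevRTT
4 * DevRTT = 4 * 25 = 100
Timeout = 200 + 100 = 300 ms

300


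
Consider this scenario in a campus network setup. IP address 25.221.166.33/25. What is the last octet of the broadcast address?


Given: IP = 25.221.166.33, prefix = /25
Host bits = 32 - 25 = 7
Network last octet = 33 AND mask = 0
Host part size = 2^7 - 1 = 127
Broadcast last octet = 0 OR 127 = 127

127


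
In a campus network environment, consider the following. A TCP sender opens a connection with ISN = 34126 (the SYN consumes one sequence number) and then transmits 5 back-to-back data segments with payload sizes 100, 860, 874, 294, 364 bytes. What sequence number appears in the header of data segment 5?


The SYN occupies sequence number ISN = 34126, so the first data byte is ISN + 1 = 34127.
SEQ of data segment i = (ISN + 1) + sum of payload sizes of segments 1..i-1.
Segment 1: SEQ = 34127, payload = 100 bytes
Segment 2: SEQ = 34227, payload = 860 bytes
Segment 3: SEQ = 35087, payload = 874 bytes
Segment 4: SEQ = 35961, payload = 294 bytes
Segment 5: SEQ = 36255, payload = 364 bytes
SEQ of segment 5 = 34127 + 100 + 860 + 874 + 294 = 36255

36255


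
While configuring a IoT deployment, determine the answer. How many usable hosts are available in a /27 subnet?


Given: subnet mask /27
Host bits = 32 - 27 = 5
Total addresses = 2^5 = 32
Usable hosts = 32 - 2 (network + broadcast) = 30

30


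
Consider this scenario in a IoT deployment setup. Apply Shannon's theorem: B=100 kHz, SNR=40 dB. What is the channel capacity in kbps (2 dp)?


Given: B = 100 kHz, SNR = 40 dB
SNR linear = 10^(40/10) = 10000
1 + SNR = 10001
log2(10001) = 13.2878566418
C = 100 * 1000 * 13.2878566418 = 1328785.6642 bps
C = 1328.785664 kbps -> 1328.79 kbps (2 dp)

1328.79


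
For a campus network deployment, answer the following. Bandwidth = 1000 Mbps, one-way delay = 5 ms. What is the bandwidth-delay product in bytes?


Given: bandwidth = 1000 Mbps, delay = 5 ms
BDP in bits = 1000 * 10^6 * 5 / 1000
BDP in bits = 5000000
BDP in bytes = 5000000 / 8 = 625000

625000


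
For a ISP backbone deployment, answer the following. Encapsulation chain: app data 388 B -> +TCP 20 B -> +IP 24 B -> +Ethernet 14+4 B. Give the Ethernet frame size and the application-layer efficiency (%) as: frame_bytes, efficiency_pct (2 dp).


TCP segment = 388 + 20 = 408 B
IP packet = 408 + 24 = 432 B
Ethernet frame = 432 + 14 + 4 = 450 B
Efficiency = app / frame = 388 / 450 = 0.862222 = 86.2222% -> 86.22% (2 dp)

450, 86.22


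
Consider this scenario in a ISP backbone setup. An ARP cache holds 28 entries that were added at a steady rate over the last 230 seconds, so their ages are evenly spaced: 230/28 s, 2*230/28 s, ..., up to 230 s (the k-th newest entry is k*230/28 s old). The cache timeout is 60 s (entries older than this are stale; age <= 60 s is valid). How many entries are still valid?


Ages are k * 230/28 s for k = 1..28 (spacing = 8.2143 s).
Entry k is valid iff k * 230/28 <= 60 iff k <= 28 * 60 / 230 = 7.3043
n_valid = floor(7.3043) = 7
(n_stale = 28 - 7 = 21)

7


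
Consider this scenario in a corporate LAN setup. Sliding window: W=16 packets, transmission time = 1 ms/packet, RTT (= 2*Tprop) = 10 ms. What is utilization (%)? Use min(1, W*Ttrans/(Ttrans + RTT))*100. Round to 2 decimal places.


Given: W = 16, Ttrans = 1 ms, RTT = 10 ms (= 2 * Tprop, Tprop = 5 ms)
Cycle time = Ttrans + RTT = 1 + 10 = 11 ms (first packet sent until its ACK returns)
W * Ttrans = 16 * 1 = 16 ms of sending per cycle
W * Ttrans / (Ttrans + RTT) = 16 / 11 = 1.454545
U = min(1, 1.454545) = 1.000000
U% = 100.00%

100.00


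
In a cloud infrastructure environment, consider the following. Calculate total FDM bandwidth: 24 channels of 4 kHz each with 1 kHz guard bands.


Given: 24 channels, 4 kHz each, guard = 1 kHz
Channel bandwidth = 24 * 4 = 96 kHz
Guard bands = 23 gaps * 1 kHz = 23 kHz
Total = 96 + 23 = 119 kHz

119


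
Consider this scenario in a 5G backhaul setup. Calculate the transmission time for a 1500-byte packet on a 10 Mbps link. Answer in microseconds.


Given: packet = 1500 bytes, bandwidth = 10 Mbps
Packet in bits = 1500 * 8 = 12000 bits
Bandwidth = 10 * 10^6 = 10000000 bps
Time = 12000 / 10000000 seconds
Time in us = 12000 * 10^6 / 10000000 = 1200

1200


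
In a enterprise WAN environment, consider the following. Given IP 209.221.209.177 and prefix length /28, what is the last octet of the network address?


Given: IP = 209.221.209.177, prefix = /28
Subnet mask = 255.255.255.240
Last octet of IP: 177
Last octet of mask: 240
Network last octet = 177 AND 240 = 176

176


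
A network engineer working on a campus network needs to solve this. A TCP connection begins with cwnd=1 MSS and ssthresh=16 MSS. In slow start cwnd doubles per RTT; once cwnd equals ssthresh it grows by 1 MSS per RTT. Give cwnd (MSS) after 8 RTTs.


RTT 0: cwnd = 1 MSS (initial)
RTT 1: cwnd = 2 MSS (slow start, doubled)
RTT 2: cwnd = 4 MSS (slow start, doubled)
RTT 3: cwnd = 8 MSS (slow start, doubled)
RTT 4: cwnd = 16 MSS (slow start, doubled)
RTT 5: cwnd = 17 MSS (congestion avoidance, +1)
RTT 6: cwnd = 18 MSS (congestion avoidance, +1)
RTT 7: cwnd = 19 MSS (congestion avoidance, +1)
RTT 8: cwnd = 20 MSS (congestion avoidance, +1)

20


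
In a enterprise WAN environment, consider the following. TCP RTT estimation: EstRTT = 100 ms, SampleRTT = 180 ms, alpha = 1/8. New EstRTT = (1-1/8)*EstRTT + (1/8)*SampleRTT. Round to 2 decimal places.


Given: EstRTT = 100 ms, SampleRTT = 180 ms, alpha = 1/8
New EstRTT = (1 - alpha) * EstRTT + alpha * SampleRTT
(7/8) * 100 = 87.5
(1/8) * 180 = 22.5
New EstRTT = 87.5 + 22.5 = 110 ms -> 110.00 ms (2 dp)

110.00


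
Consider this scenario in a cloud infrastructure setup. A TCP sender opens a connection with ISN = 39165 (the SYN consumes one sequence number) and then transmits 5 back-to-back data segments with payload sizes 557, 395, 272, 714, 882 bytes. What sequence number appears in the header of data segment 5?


The SYN occupies sequence number ISN = 39165, so the first data byte is ISN + 1 = 39166.
SEQ of data segment i = (ISN + 1) + sum of payload sizes of segments 1..i-1.
Segment 1: SEQ = 39166, payload = 557 bytes
Segment 2: SEQ = 39723, payload = 395 bytes
Segment 3: SEQ = 40118, payload = 272 bytes
Segment 4: SEQ = 40390, payload = 714 bytes
Segment 5: SEQ = 41104, payload = 882 bytes
SEQ of segment 5 = 39166 + 557 + 395 + 272 + 714 = 41104

41104


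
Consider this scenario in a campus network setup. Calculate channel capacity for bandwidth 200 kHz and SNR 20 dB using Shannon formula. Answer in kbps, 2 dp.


Given: B = 200 kHz, SNR = 20 dB
SNR linear = 10^(20/10) = 100
1 + SNR = 101
log2(101) = 6.6582114828
C = 200 * 1000 * 6.6582114828 = 1331642.2966 bps
C = 1331.642297 kbps -> 1331.64 kbps (2 dp)

1331.64


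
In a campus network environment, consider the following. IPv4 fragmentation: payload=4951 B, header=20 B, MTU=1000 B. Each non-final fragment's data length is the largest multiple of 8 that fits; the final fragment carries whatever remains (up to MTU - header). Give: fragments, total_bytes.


Max data per non-final fragment = floor((MTU - header)/8)*8 = floor((1000 - 20)/8)*8 = floor(980/8)*8 = 976 B
Final fragment needs no 8-byte alignment: it can carry up to MTU - header = 980 B
Non-final fragments needed = ceil((payload - 980) / 976) = ceil(3971/976) = ceil(4.0686) = 5
Number of fragments = 5 + 1 = 6
Fragment sizes (data): 5 * 976 B + 71 B (last, 71 <= 980 OK)
Total bytes sent = payload + n_frags * header = 4951 + 6*20 = 4951 + 120 = 5071 B

6, 5071


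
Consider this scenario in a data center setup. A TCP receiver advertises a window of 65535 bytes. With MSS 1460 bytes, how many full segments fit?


Given: RWND = 65535 bytes, MSS = 1460 bytes
Full segments = floor(RWND / MSS)
Full segments = floor(65535 / 1460)
Full segments = floor(44.887) = 44

44


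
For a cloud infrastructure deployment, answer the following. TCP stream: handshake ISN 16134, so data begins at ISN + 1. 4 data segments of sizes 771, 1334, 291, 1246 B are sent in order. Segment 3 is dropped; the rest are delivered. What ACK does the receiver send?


SYN uses sequence number 16134; first data byte = ISN + 1 = 16135.
Segment 1: SEQ = 16135, len = 771 B, covers [16135, 16905]
Segment 2: SEQ = 16906, len = 1334 B, covers [16906, 18239]
Segment 3: SEQ = 18240, len = 291 B, covers [18240, 18530] [LOST]
Segment 4: SEQ = 18531, len = 1246 B, covers [18531, 19776]
In-order data received: bytes [16135, 18239] (segments 1..2).
Segment 3 missing -> gap begins at byte 18240; later segments buffered out of order.
Cumulative ACK = next expected in-order byte = 16135 + 771 + 1334 = 18240

18240
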